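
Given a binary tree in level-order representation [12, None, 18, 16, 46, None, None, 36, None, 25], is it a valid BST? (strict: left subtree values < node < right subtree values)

Level-order array: [12, None, 18, 16, 46, None, None, 36, None, 25]
Validate using subtree bounds (lo, hi): at each node, require lo < value < hi,
then recurse left with hi=value and right with lo=value.
Preorder trace (stopping at first violation):
  at node 12 with bounds (-inf, +inf): OK
  at node 18 with bounds (12, +inf): OK
  at node 16 with bounds (12, 18): OK
  at node 46 with bounds (18, +inf): OK
  at node 36 with bounds (18, 46): OK
  at node 25 with bounds (18, 36): OK
No violation found at any node.
Result: Valid BST


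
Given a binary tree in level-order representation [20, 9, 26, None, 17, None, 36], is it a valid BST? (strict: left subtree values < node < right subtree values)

Level-order array: [20, 9, 26, None, 17, None, 36]
Validate using subtree bounds (lo, hi): at each node, require lo < value < hi,
then recurse left with hi=value and right with lo=value.
Preorder trace (stopping at first violation):
  at node 20 with bounds (-inf, +inf): OK
  at node 9 with bounds (-inf, 20): OK
  at node 17 with bounds (9, 20): OK
  at node 26 with bounds (20, +inf): OK
  at node 36 with bounds (26, +inf): OK
No violation found at any node.
Result: Valid BST


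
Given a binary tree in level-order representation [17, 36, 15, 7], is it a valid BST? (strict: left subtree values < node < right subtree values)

Level-order array: [17, 36, 15, 7]
Validate using subtree bounds (lo, hi): at each node, require lo < value < hi,
then recurse left with hi=value and right with lo=value.
Preorder trace (stopping at first violation):
  at node 17 with bounds (-inf, +inf): OK
  at node 36 with bounds (-inf, 17): VIOLATION
Node 36 violates its bound: not (-inf < 36 < 17).
Result: Not a valid BST


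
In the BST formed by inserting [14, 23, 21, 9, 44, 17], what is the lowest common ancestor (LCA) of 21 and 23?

Tree insertion order: [14, 23, 21, 9, 44, 17]
Tree (level-order array): [14, 9, 23, None, None, 21, 44, 17]
In a BST, the LCA of p=21, q=23 is the first node v on the
root-to-leaf path with p <= v <= q (go left if both < v, right if both > v).
Walk from root:
  at 14: both 21 and 23 > 14, go right
  at 23: 21 <= 23 <= 23, this is the LCA
LCA = 23


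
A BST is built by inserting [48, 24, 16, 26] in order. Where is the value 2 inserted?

Starting tree (level order): [48, 24, None, 16, 26]
Insertion path: 48 -> 24 -> 16
Result: insert 2 as left child of 16
Final tree (level order): [48, 24, None, 16, 26, 2]


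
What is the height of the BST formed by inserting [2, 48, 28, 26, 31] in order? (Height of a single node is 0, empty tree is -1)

Insertion order: [2, 48, 28, 26, 31]
Tree (level-order array): [2, None, 48, 28, None, 26, 31]
Compute height bottom-up (empty subtree = -1):
  height(26) = 1 + max(-1, -1) = 0
  height(31) = 1 + max(-1, -1) = 0
  height(28) = 1 + max(0, 0) = 1
  height(48) = 1 + max(1, -1) = 2
  height(2) = 1 + max(-1, 2) = 3
Height = 3


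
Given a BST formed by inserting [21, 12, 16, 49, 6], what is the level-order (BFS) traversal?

Tree insertion order: [21, 12, 16, 49, 6]
Tree (level-order array): [21, 12, 49, 6, 16]
BFS from the root, enqueuing left then right child of each popped node:
  queue [21] -> pop 21, enqueue [12, 49], visited so far: [21]
  queue [12, 49] -> pop 12, enqueue [6, 16], visited so far: [21, 12]
  queue [49, 6, 16] -> pop 49, enqueue [none], visited so far: [21, 12, 49]
  queue [6, 16] -> pop 6, enqueue [none], visited so far: [21, 12, 49, 6]
  queue [16] -> pop 16, enqueue [none], visited so far: [21, 12, 49, 6, 16]
Result: [21, 12, 49, 6, 16]


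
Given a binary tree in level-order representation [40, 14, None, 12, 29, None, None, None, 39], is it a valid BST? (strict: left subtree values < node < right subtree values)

Level-order array: [40, 14, None, 12, 29, None, None, None, 39]
Validate using subtree bounds (lo, hi): at each node, require lo < value < hi,
then recurse left with hi=value and right with lo=value.
Preorder trace (stopping at first violation):
  at node 40 with bounds (-inf, +inf): OK
  at node 14 with bounds (-inf, 40): OK
  at node 12 with bounds (-inf, 14): OK
  at node 29 with bounds (14, 40): OK
  at node 39 with bounds (29, 40): OK
No violation found at any node.
Result: Valid BST


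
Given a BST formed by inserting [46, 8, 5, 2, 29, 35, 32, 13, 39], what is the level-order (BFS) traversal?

Tree insertion order: [46, 8, 5, 2, 29, 35, 32, 13, 39]
Tree (level-order array): [46, 8, None, 5, 29, 2, None, 13, 35, None, None, None, None, 32, 39]
BFS from the root, enqueuing left then right child of each popped node:
  queue [46] -> pop 46, enqueue [8], visited so far: [46]
  queue [8] -> pop 8, enqueue [5, 29], visited so far: [46, 8]
  queue [5, 29] -> pop 5, enqueue [2], visited so far: [46, 8, 5]
  queue [29, 2] -> pop 29, enqueue [13, 35], visited so far: [46, 8, 5, 29]
  queue [2, 13, 35] -> pop 2, enqueue [none], visited so far: [46, 8, 5, 29, 2]
  queue [13, 35] -> pop 13, enqueue [none], visited so far: [46, 8, 5, 29, 2, 13]
  queue [35] -> pop 35, enqueue [32, 39], visited so far: [46, 8, 5, 29, 2, 13, 35]
  queue [32, 39] -> pop 32, enqueue [none], visited so far: [46, 8, 5, 29, 2, 13, 35, 32]
  queue [39] -> pop 39, enqueue [none], visited so far: [46, 8, 5, 29, 2, 13, 35, 32, 39]
Result: [46, 8, 5, 29, 2, 13, 35, 32, 39]


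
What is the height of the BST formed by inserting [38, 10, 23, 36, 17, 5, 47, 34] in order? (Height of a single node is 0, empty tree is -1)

Insertion order: [38, 10, 23, 36, 17, 5, 47, 34]
Tree (level-order array): [38, 10, 47, 5, 23, None, None, None, None, 17, 36, None, None, 34]
Compute height bottom-up (empty subtree = -1):
  height(5) = 1 + max(-1, -1) = 0
  height(17) = 1 + max(-1, -1) = 0
  height(34) = 1 + max(-1, -1) = 0
  height(36) = 1 + max(0, -1) = 1
  height(23) = 1 + max(0, 1) = 2
  height(10) = 1 + max(0, 2) = 3
  height(47) = 1 + max(-1, -1) = 0
  height(38) = 1 + max(3, 0) = 4
Height = 4


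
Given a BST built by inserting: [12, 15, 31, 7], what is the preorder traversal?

Tree insertion order: [12, 15, 31, 7]
Tree (level-order array): [12, 7, 15, None, None, None, 31]
Preorder traversal: [12, 7, 15, 31]


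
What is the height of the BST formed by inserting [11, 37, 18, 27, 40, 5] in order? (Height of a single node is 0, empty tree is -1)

Insertion order: [11, 37, 18, 27, 40, 5]
Tree (level-order array): [11, 5, 37, None, None, 18, 40, None, 27]
Compute height bottom-up (empty subtree = -1):
  height(5) = 1 + max(-1, -1) = 0
  height(27) = 1 + max(-1, -1) = 0
  height(18) = 1 + max(-1, 0) = 1
  height(40) = 1 + max(-1, -1) = 0
  height(37) = 1 + max(1, 0) = 2
  height(11) = 1 + max(0, 2) = 3
Height = 3


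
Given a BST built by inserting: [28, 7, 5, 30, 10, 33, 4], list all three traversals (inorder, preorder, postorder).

Tree insertion order: [28, 7, 5, 30, 10, 33, 4]
Tree (level-order array): [28, 7, 30, 5, 10, None, 33, 4]
Inorder (L, root, R): [4, 5, 7, 10, 28, 30, 33]
Preorder (root, L, R): [28, 7, 5, 4, 10, 30, 33]
Postorder (L, R, root): [4, 5, 10, 7, 33, 30, 28]


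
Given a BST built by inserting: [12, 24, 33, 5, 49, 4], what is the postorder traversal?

Tree insertion order: [12, 24, 33, 5, 49, 4]
Tree (level-order array): [12, 5, 24, 4, None, None, 33, None, None, None, 49]
Postorder traversal: [4, 5, 49, 33, 24, 12]


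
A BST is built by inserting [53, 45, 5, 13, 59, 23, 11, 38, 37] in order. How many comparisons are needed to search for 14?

Search path for 14: 53 -> 45 -> 5 -> 13 -> 23
Found: False
Comparisons: 5


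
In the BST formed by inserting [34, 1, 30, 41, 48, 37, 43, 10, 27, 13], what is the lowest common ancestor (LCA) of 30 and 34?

Tree insertion order: [34, 1, 30, 41, 48, 37, 43, 10, 27, 13]
Tree (level-order array): [34, 1, 41, None, 30, 37, 48, 10, None, None, None, 43, None, None, 27, None, None, 13]
In a BST, the LCA of p=30, q=34 is the first node v on the
root-to-leaf path with p <= v <= q (go left if both < v, right if both > v).
Walk from root:
  at 34: 30 <= 34 <= 34, this is the LCA
LCA = 34


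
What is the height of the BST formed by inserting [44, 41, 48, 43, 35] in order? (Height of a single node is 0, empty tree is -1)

Insertion order: [44, 41, 48, 43, 35]
Tree (level-order array): [44, 41, 48, 35, 43]
Compute height bottom-up (empty subtree = -1):
  height(35) = 1 + max(-1, -1) = 0
  height(43) = 1 + max(-1, -1) = 0
  height(41) = 1 + max(0, 0) = 1
  height(48) = 1 + max(-1, -1) = 0
  height(44) = 1 + max(1, 0) = 2
Height = 2


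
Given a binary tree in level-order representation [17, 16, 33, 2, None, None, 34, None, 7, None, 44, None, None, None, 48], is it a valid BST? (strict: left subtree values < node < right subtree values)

Level-order array: [17, 16, 33, 2, None, None, 34, None, 7, None, 44, None, None, None, 48]
Validate using subtree bounds (lo, hi): at each node, require lo < value < hi,
then recurse left with hi=value and right with lo=value.
Preorder trace (stopping at first violation):
  at node 17 with bounds (-inf, +inf): OK
  at node 16 with bounds (-inf, 17): OK
  at node 2 with bounds (-inf, 16): OK
  at node 7 with bounds (2, 16): OK
  at node 33 with bounds (17, +inf): OK
  at node 34 with bounds (33, +inf): OK
  at node 44 with bounds (34, +inf): OK
  at node 48 with bounds (44, +inf): OK
No violation found at any node.
Result: Valid BST


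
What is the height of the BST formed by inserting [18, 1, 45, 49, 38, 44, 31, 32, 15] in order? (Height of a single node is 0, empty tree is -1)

Insertion order: [18, 1, 45, 49, 38, 44, 31, 32, 15]
Tree (level-order array): [18, 1, 45, None, 15, 38, 49, None, None, 31, 44, None, None, None, 32]
Compute height bottom-up (empty subtree = -1):
  height(15) = 1 + max(-1, -1) = 0
  height(1) = 1 + max(-1, 0) = 1
  height(32) = 1 + max(-1, -1) = 0
  height(31) = 1 + max(-1, 0) = 1
  height(44) = 1 + max(-1, -1) = 0
  height(38) = 1 + max(1, 0) = 2
  height(49) = 1 + max(-1, -1) = 0
  height(45) = 1 + max(2, 0) = 3
  height(18) = 1 + max(1, 3) = 4
Height = 4


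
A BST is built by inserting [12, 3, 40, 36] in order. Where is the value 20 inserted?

Starting tree (level order): [12, 3, 40, None, None, 36]
Insertion path: 12 -> 40 -> 36
Result: insert 20 as left child of 36
Final tree (level order): [12, 3, 40, None, None, 36, None, 20]


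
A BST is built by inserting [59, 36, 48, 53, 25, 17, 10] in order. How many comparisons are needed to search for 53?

Search path for 53: 59 -> 36 -> 48 -> 53
Found: True
Comparisons: 4


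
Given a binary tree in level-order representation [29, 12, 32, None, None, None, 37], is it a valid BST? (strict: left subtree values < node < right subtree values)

Level-order array: [29, 12, 32, None, None, None, 37]
Validate using subtree bounds (lo, hi): at each node, require lo < value < hi,
then recurse left with hi=value and right with lo=value.
Preorder trace (stopping at first violation):
  at node 29 with bounds (-inf, +inf): OK
  at node 12 with bounds (-inf, 29): OK
  at node 32 with bounds (29, +inf): OK
  at node 37 with bounds (32, +inf): OK
No violation found at any node.
Result: Valid BST


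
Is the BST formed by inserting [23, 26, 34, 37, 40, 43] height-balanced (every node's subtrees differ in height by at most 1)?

Tree (level-order array): [23, None, 26, None, 34, None, 37, None, 40, None, 43]
Definition: a tree is height-balanced if, at every node, |h(left) - h(right)| <= 1 (empty subtree has height -1).
Bottom-up per-node check:
  node 43: h_left=-1, h_right=-1, diff=0 [OK], height=0
  node 40: h_left=-1, h_right=0, diff=1 [OK], height=1
  node 37: h_left=-1, h_right=1, diff=2 [FAIL (|-1-1|=2 > 1)], height=2
  node 34: h_left=-1, h_right=2, diff=3 [FAIL (|-1-2|=3 > 1)], height=3
  node 26: h_left=-1, h_right=3, diff=4 [FAIL (|-1-3|=4 > 1)], height=4
  node 23: h_left=-1, h_right=4, diff=5 [FAIL (|-1-4|=5 > 1)], height=5
Node 37 violates the condition: |-1 - 1| = 2 > 1.
Result: Not balanced


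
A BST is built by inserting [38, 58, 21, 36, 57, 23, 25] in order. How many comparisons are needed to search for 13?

Search path for 13: 38 -> 21
Found: False
Comparisons: 2


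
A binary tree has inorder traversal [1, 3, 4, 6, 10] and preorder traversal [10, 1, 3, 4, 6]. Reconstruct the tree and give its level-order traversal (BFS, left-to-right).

Inorder:  [1, 3, 4, 6, 10]
Preorder: [10, 1, 3, 4, 6]
Algorithm: preorder visits root first, so consume preorder in order;
for each root, split the current inorder slice at that value into
left-subtree inorder and right-subtree inorder, then recurse.
Recursive splits:
  root=10; inorder splits into left=[1, 3, 4, 6], right=[]
  root=1; inorder splits into left=[], right=[3, 4, 6]
  root=3; inorder splits into left=[], right=[4, 6]
  root=4; inorder splits into left=[], right=[6]
  root=6; inorder splits into left=[], right=[]
Reconstructed level-order: [10, 1, 3, 4, 6]


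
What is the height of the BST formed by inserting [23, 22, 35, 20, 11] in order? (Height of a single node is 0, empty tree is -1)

Insertion order: [23, 22, 35, 20, 11]
Tree (level-order array): [23, 22, 35, 20, None, None, None, 11]
Compute height bottom-up (empty subtree = -1):
  height(11) = 1 + max(-1, -1) = 0
  height(20) = 1 + max(0, -1) = 1
  height(22) = 1 + max(1, -1) = 2
  height(35) = 1 + max(-1, -1) = 0
  height(23) = 1 + max(2, 0) = 3
Height = 3


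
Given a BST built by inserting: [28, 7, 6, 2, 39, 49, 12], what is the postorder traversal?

Tree insertion order: [28, 7, 6, 2, 39, 49, 12]
Tree (level-order array): [28, 7, 39, 6, 12, None, 49, 2]
Postorder traversal: [2, 6, 12, 7, 49, 39, 28]


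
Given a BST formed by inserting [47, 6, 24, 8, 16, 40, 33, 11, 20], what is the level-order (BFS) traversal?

Tree insertion order: [47, 6, 24, 8, 16, 40, 33, 11, 20]
Tree (level-order array): [47, 6, None, None, 24, 8, 40, None, 16, 33, None, 11, 20]
BFS from the root, enqueuing left then right child of each popped node:
  queue [47] -> pop 47, enqueue [6], visited so far: [47]
  queue [6] -> pop 6, enqueue [24], visited so far: [47, 6]
  queue [24] -> pop 24, enqueue [8, 40], visited so far: [47, 6, 24]
  queue [8, 40] -> pop 8, enqueue [16], visited so far: [47, 6, 24, 8]
  queue [40, 16] -> pop 40, enqueue [33], visited so far: [47, 6, 24, 8, 40]
  queue [16, 33] -> pop 16, enqueue [11, 20], visited so far: [47, 6, 24, 8, 40, 16]
  queue [33, 11, 20] -> pop 33, enqueue [none], visited so far: [47, 6, 24, 8, 40, 16, 33]
  queue [11, 20] -> pop 11, enqueue [none], visited so far: [47, 6, 24, 8, 40, 16, 33, 11]
  queue [20] -> pop 20, enqueue [none], visited so far: [47, 6, 24, 8, 40, 16, 33, 11, 20]
Result: [47, 6, 24, 8, 40, 16, 33, 11, 20]


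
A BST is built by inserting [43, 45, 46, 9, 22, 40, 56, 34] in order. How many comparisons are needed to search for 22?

Search path for 22: 43 -> 9 -> 22
Found: True
Comparisons: 3


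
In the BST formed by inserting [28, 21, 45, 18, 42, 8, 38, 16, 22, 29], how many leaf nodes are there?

Tree built from: [28, 21, 45, 18, 42, 8, 38, 16, 22, 29]
Tree (level-order array): [28, 21, 45, 18, 22, 42, None, 8, None, None, None, 38, None, None, 16, 29]
Rule: A leaf has 0 children.
Per-node child counts:
  node 28: 2 child(ren)
  node 21: 2 child(ren)
  node 18: 1 child(ren)
  node 8: 1 child(ren)
  node 16: 0 child(ren)
  node 22: 0 child(ren)
  node 45: 1 child(ren)
  node 42: 1 child(ren)
  node 38: 1 child(ren)
  node 29: 0 child(ren)
Matching nodes: [16, 22, 29]
Count of leaf nodes: 3


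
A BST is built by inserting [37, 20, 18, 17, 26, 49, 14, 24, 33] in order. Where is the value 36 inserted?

Starting tree (level order): [37, 20, 49, 18, 26, None, None, 17, None, 24, 33, 14]
Insertion path: 37 -> 20 -> 26 -> 33
Result: insert 36 as right child of 33
Final tree (level order): [37, 20, 49, 18, 26, None, None, 17, None, 24, 33, 14, None, None, None, None, 36]


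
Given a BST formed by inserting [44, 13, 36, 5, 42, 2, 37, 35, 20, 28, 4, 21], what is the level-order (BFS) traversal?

Tree insertion order: [44, 13, 36, 5, 42, 2, 37, 35, 20, 28, 4, 21]
Tree (level-order array): [44, 13, None, 5, 36, 2, None, 35, 42, None, 4, 20, None, 37, None, None, None, None, 28, None, None, 21]
BFS from the root, enqueuing left then right child of each popped node:
  queue [44] -> pop 44, enqueue [13], visited so far: [44]
  queue [13] -> pop 13, enqueue [5, 36], visited so far: [44, 13]
  queue [5, 36] -> pop 5, enqueue [2], visited so far: [44, 13, 5]
  queue [36, 2] -> pop 36, enqueue [35, 42], visited so far: [44, 13, 5, 36]
  queue [2, 35, 42] -> pop 2, enqueue [4], visited so far: [44, 13, 5, 36, 2]
  queue [35, 42, 4] -> pop 35, enqueue [20], visited so far: [44, 13, 5, 36, 2, 35]
  queue [42, 4, 20] -> pop 42, enqueue [37], visited so far: [44, 13, 5, 36, 2, 35, 42]
  queue [4, 20, 37] -> pop 4, enqueue [none], visited so far: [44, 13, 5, 36, 2, 35, 42, 4]
  queue [20, 37] -> pop 20, enqueue [28], visited so far: [44, 13, 5, 36, 2, 35, 42, 4, 20]
  queue [37, 28] -> pop 37, enqueue [none], visited so far: [44, 13, 5, 36, 2, 35, 42, 4, 20, 37]
  queue [28] -> pop 28, enqueue [21], visited so far: [44, 13, 5, 36, 2, 35, 42, 4, 20, 37, 28]
  queue [21] -> pop 21, enqueue [none], visited so far: [44, 13, 5, 36, 2, 35, 42, 4, 20, 37, 28, 21]
Result: [44, 13, 5, 36, 2, 35, 42, 4, 20, 37, 28, 21]


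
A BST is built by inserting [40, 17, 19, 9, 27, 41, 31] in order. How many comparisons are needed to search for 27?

Search path for 27: 40 -> 17 -> 19 -> 27
Found: True
Comparisons: 4


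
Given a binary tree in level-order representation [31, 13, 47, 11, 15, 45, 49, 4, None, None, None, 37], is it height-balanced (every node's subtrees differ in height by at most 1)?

Tree (level-order array): [31, 13, 47, 11, 15, 45, 49, 4, None, None, None, 37]
Definition: a tree is height-balanced if, at every node, |h(left) - h(right)| <= 1 (empty subtree has height -1).
Bottom-up per-node check:
  node 4: h_left=-1, h_right=-1, diff=0 [OK], height=0
  node 11: h_left=0, h_right=-1, diff=1 [OK], height=1
  node 15: h_left=-1, h_right=-1, diff=0 [OK], height=0
  node 13: h_left=1, h_right=0, diff=1 [OK], height=2
  node 37: h_left=-1, h_right=-1, diff=0 [OK], height=0
  node 45: h_left=0, h_right=-1, diff=1 [OK], height=1
  node 49: h_left=-1, h_right=-1, diff=0 [OK], height=0
  node 47: h_left=1, h_right=0, diff=1 [OK], height=2
  node 31: h_left=2, h_right=2, diff=0 [OK], height=3
All nodes satisfy the balance condition.
Result: Balanced


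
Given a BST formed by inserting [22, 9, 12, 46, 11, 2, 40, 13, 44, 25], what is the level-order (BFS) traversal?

Tree insertion order: [22, 9, 12, 46, 11, 2, 40, 13, 44, 25]
Tree (level-order array): [22, 9, 46, 2, 12, 40, None, None, None, 11, 13, 25, 44]
BFS from the root, enqueuing left then right child of each popped node:
  queue [22] -> pop 22, enqueue [9, 46], visited so far: [22]
  queue [9, 46] -> pop 9, enqueue [2, 12], visited so far: [22, 9]
  queue [46, 2, 12] -> pop 46, enqueue [40], visited so far: [22, 9, 46]
  queue [2, 12, 40] -> pop 2, enqueue [none], visited so far: [22, 9, 46, 2]
  queue [12, 40] -> pop 12, enqueue [11, 13], visited so far: [22, 9, 46, 2, 12]
  queue [40, 11, 13] -> pop 40, enqueue [25, 44], visited so far: [22, 9, 46, 2, 12, 40]
  queue [11, 13, 25, 44] -> pop 11, enqueue [none], visited so far: [22, 9, 46, 2, 12, 40, 11]
  queue [13, 25, 44] -> pop 13, enqueue [none], visited so far: [22, 9, 46, 2, 12, 40, 11, 13]
  queue [25, 44] -> pop 25, enqueue [none], visited so far: [22, 9, 46, 2, 12, 40, 11, 13, 25]
  queue [44] -> pop 44, enqueue [none], visited so far: [22, 9, 46, 2, 12, 40, 11, 13, 25, 44]
Result: [22, 9, 46, 2, 12, 40, 11, 13, 25, 44]


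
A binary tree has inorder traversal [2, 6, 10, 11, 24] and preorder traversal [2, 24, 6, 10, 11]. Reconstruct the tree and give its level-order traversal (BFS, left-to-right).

Inorder:  [2, 6, 10, 11, 24]
Preorder: [2, 24, 6, 10, 11]
Algorithm: preorder visits root first, so consume preorder in order;
for each root, split the current inorder slice at that value into
left-subtree inorder and right-subtree inorder, then recurse.
Recursive splits:
  root=2; inorder splits into left=[], right=[6, 10, 11, 24]
  root=24; inorder splits into left=[6, 10, 11], right=[]
  root=6; inorder splits into left=[], right=[10, 11]
  root=10; inorder splits into left=[], right=[11]
  root=11; inorder splits into left=[], right=[]
Reconstructed level-order: [2, 24, 6, 10, 11]


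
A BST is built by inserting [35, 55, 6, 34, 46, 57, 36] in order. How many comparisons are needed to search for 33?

Search path for 33: 35 -> 6 -> 34
Found: False
Comparisons: 3


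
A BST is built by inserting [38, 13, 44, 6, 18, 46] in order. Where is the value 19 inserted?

Starting tree (level order): [38, 13, 44, 6, 18, None, 46]
Insertion path: 38 -> 13 -> 18
Result: insert 19 as right child of 18
Final tree (level order): [38, 13, 44, 6, 18, None, 46, None, None, None, 19]


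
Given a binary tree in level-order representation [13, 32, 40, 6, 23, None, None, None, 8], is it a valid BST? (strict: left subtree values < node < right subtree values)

Level-order array: [13, 32, 40, 6, 23, None, None, None, 8]
Validate using subtree bounds (lo, hi): at each node, require lo < value < hi,
then recurse left with hi=value and right with lo=value.
Preorder trace (stopping at first violation):
  at node 13 with bounds (-inf, +inf): OK
  at node 32 with bounds (-inf, 13): VIOLATION
Node 32 violates its bound: not (-inf < 32 < 13).
Result: Not a valid BST


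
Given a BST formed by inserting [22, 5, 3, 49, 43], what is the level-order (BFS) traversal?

Tree insertion order: [22, 5, 3, 49, 43]
Tree (level-order array): [22, 5, 49, 3, None, 43]
BFS from the root, enqueuing left then right child of each popped node:
  queue [22] -> pop 22, enqueue [5, 49], visited so far: [22]
  queue [5, 49] -> pop 5, enqueue [3], visited so far: [22, 5]
  queue [49, 3] -> pop 49, enqueue [43], visited so far: [22, 5, 49]
  queue [3, 43] -> pop 3, enqueue [none], visited so far: [22, 5, 49, 3]
  queue [43] -> pop 43, enqueue [none], visited so far: [22, 5, 49, 3, 43]
Result: [22, 5, 49, 3, 43]


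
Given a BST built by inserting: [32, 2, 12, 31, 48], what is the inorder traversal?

Tree insertion order: [32, 2, 12, 31, 48]
Tree (level-order array): [32, 2, 48, None, 12, None, None, None, 31]
Inorder traversal: [2, 12, 31, 32, 48]


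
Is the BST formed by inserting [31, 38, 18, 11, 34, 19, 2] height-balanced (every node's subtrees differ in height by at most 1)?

Tree (level-order array): [31, 18, 38, 11, 19, 34, None, 2]
Definition: a tree is height-balanced if, at every node, |h(left) - h(right)| <= 1 (empty subtree has height -1).
Bottom-up per-node check:
  node 2: h_left=-1, h_right=-1, diff=0 [OK], height=0
  node 11: h_left=0, h_right=-1, diff=1 [OK], height=1
  node 19: h_left=-1, h_right=-1, diff=0 [OK], height=0
  node 18: h_left=1, h_right=0, diff=1 [OK], height=2
  node 34: h_left=-1, h_right=-1, diff=0 [OK], height=0
  node 38: h_left=0, h_right=-1, diff=1 [OK], height=1
  node 31: h_left=2, h_right=1, diff=1 [OK], height=3
All nodes satisfy the balance condition.
Result: Balanced


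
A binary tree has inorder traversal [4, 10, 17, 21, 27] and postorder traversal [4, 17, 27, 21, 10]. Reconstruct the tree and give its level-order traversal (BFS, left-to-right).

Inorder:   [4, 10, 17, 21, 27]
Postorder: [4, 17, 27, 21, 10]
Algorithm: postorder visits root last, so walk postorder right-to-left;
each value is the root of the current inorder slice — split it at that
value, recurse on the right subtree first, then the left.
Recursive splits:
  root=10; inorder splits into left=[4], right=[17, 21, 27]
  root=21; inorder splits into left=[17], right=[27]
  root=27; inorder splits into left=[], right=[]
  root=17; inorder splits into left=[], right=[]
  root=4; inorder splits into left=[], right=[]
Reconstructed level-order: [10, 4, 21, 17, 27]


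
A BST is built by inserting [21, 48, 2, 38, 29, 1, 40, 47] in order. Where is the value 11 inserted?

Starting tree (level order): [21, 2, 48, 1, None, 38, None, None, None, 29, 40, None, None, None, 47]
Insertion path: 21 -> 2
Result: insert 11 as right child of 2
Final tree (level order): [21, 2, 48, 1, 11, 38, None, None, None, None, None, 29, 40, None, None, None, 47]


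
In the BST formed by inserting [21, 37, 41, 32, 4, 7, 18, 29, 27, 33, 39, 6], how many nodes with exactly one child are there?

Tree built from: [21, 37, 41, 32, 4, 7, 18, 29, 27, 33, 39, 6]
Tree (level-order array): [21, 4, 37, None, 7, 32, 41, 6, 18, 29, 33, 39, None, None, None, None, None, 27]
Rule: These are nodes with exactly 1 non-null child.
Per-node child counts:
  node 21: 2 child(ren)
  node 4: 1 child(ren)
  node 7: 2 child(ren)
  node 6: 0 child(ren)
  node 18: 0 child(ren)
  node 37: 2 child(ren)
  node 32: 2 child(ren)
  node 29: 1 child(ren)
  node 27: 0 child(ren)
  node 33: 0 child(ren)
  node 41: 1 child(ren)
  node 39: 0 child(ren)
Matching nodes: [4, 29, 41]
Count of nodes with exactly one child: 3


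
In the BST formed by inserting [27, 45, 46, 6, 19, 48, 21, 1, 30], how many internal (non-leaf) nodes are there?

Tree built from: [27, 45, 46, 6, 19, 48, 21, 1, 30]
Tree (level-order array): [27, 6, 45, 1, 19, 30, 46, None, None, None, 21, None, None, None, 48]
Rule: An internal node has at least one child.
Per-node child counts:
  node 27: 2 child(ren)
  node 6: 2 child(ren)
  node 1: 0 child(ren)
  node 19: 1 child(ren)
  node 21: 0 child(ren)
  node 45: 2 child(ren)
  node 30: 0 child(ren)
  node 46: 1 child(ren)
  node 48: 0 child(ren)
Matching nodes: [27, 6, 19, 45, 46]
Count of internal (non-leaf) nodes: 5


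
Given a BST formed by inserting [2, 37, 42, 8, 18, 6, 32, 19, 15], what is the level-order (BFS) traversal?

Tree insertion order: [2, 37, 42, 8, 18, 6, 32, 19, 15]
Tree (level-order array): [2, None, 37, 8, 42, 6, 18, None, None, None, None, 15, 32, None, None, 19]
BFS from the root, enqueuing left then right child of each popped node:
  queue [2] -> pop 2, enqueue [37], visited so far: [2]
  queue [37] -> pop 37, enqueue [8, 42], visited so far: [2, 37]
  queue [8, 42] -> pop 8, enqueue [6, 18], visited so far: [2, 37, 8]
  queue [42, 6, 18] -> pop 42, enqueue [none], visited so far: [2, 37, 8, 42]
  queue [6, 18] -> pop 6, enqueue [none], visited so far: [2, 37, 8, 42, 6]
  queue [18] -> pop 18, enqueue [15, 32], visited so far: [2, 37, 8, 42, 6, 18]
  queue [15, 32] -> pop 15, enqueue [none], visited so far: [2, 37, 8, 42, 6, 18, 15]
  queue [32] -> pop 32, enqueue [19], visited so far: [2, 37, 8, 42, 6, 18, 15, 32]
  queue [19] -> pop 19, enqueue [none], visited so far: [2, 37, 8, 42, 6, 18, 15, 32, 19]
Result: [2, 37, 8, 42, 6, 18, 15, 32, 19]


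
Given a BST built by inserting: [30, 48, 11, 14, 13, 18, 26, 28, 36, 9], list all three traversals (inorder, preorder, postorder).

Tree insertion order: [30, 48, 11, 14, 13, 18, 26, 28, 36, 9]
Tree (level-order array): [30, 11, 48, 9, 14, 36, None, None, None, 13, 18, None, None, None, None, None, 26, None, 28]
Inorder (L, root, R): [9, 11, 13, 14, 18, 26, 28, 30, 36, 48]
Preorder (root, L, R): [30, 11, 9, 14, 13, 18, 26, 28, 48, 36]
Postorder (L, R, root): [9, 13, 28, 26, 18, 14, 11, 36, 48, 30]


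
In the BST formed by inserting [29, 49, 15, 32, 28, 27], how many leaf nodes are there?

Tree built from: [29, 49, 15, 32, 28, 27]
Tree (level-order array): [29, 15, 49, None, 28, 32, None, 27]
Rule: A leaf has 0 children.
Per-node child counts:
  node 29: 2 child(ren)
  node 15: 1 child(ren)
  node 28: 1 child(ren)
  node 27: 0 child(ren)
  node 49: 1 child(ren)
  node 32: 0 child(ren)
Matching nodes: [27, 32]
Count of leaf nodes: 2


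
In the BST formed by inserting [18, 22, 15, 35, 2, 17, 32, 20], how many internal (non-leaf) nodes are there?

Tree built from: [18, 22, 15, 35, 2, 17, 32, 20]
Tree (level-order array): [18, 15, 22, 2, 17, 20, 35, None, None, None, None, None, None, 32]
Rule: An internal node has at least one child.
Per-node child counts:
  node 18: 2 child(ren)
  node 15: 2 child(ren)
  node 2: 0 child(ren)
  node 17: 0 child(ren)
  node 22: 2 child(ren)
  node 20: 0 child(ren)
  node 35: 1 child(ren)
  node 32: 0 child(ren)
Matching nodes: [18, 15, 22, 35]
Count of internal (non-leaf) nodes: 4


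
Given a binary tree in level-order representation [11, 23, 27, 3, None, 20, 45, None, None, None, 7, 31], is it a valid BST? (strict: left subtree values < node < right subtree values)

Level-order array: [11, 23, 27, 3, None, 20, 45, None, None, None, 7, 31]
Validate using subtree bounds (lo, hi): at each node, require lo < value < hi,
then recurse left with hi=value and right with lo=value.
Preorder trace (stopping at first violation):
  at node 11 with bounds (-inf, +inf): OK
  at node 23 with bounds (-inf, 11): VIOLATION
Node 23 violates its bound: not (-inf < 23 < 11).
Result: Not a valid BST


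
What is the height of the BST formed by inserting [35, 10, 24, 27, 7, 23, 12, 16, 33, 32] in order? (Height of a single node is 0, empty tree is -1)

Insertion order: [35, 10, 24, 27, 7, 23, 12, 16, 33, 32]
Tree (level-order array): [35, 10, None, 7, 24, None, None, 23, 27, 12, None, None, 33, None, 16, 32]
Compute height bottom-up (empty subtree = -1):
  height(7) = 1 + max(-1, -1) = 0
  height(16) = 1 + max(-1, -1) = 0
  height(12) = 1 + max(-1, 0) = 1
  height(23) = 1 + max(1, -1) = 2
  height(32) = 1 + max(-1, -1) = 0
  height(33) = 1 + max(0, -1) = 1
  height(27) = 1 + max(-1, 1) = 2
  height(24) = 1 + max(2, 2) = 3
  height(10) = 1 + max(0, 3) = 4
  height(35) = 1 + max(4, -1) = 5
Height = 5


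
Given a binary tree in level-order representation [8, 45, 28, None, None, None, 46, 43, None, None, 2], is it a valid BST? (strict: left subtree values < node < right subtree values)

Level-order array: [8, 45, 28, None, None, None, 46, 43, None, None, 2]
Validate using subtree bounds (lo, hi): at each node, require lo < value < hi,
then recurse left with hi=value and right with lo=value.
Preorder trace (stopping at first violation):
  at node 8 with bounds (-inf, +inf): OK
  at node 45 with bounds (-inf, 8): VIOLATION
Node 45 violates its bound: not (-inf < 45 < 8).
Result: Not a valid BST


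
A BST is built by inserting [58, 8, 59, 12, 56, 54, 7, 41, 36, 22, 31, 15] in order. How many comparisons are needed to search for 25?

Search path for 25: 58 -> 8 -> 12 -> 56 -> 54 -> 41 -> 36 -> 22 -> 31
Found: False
Comparisons: 9


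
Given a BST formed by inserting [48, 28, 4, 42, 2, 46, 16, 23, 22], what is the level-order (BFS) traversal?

Tree insertion order: [48, 28, 4, 42, 2, 46, 16, 23, 22]
Tree (level-order array): [48, 28, None, 4, 42, 2, 16, None, 46, None, None, None, 23, None, None, 22]
BFS from the root, enqueuing left then right child of each popped node:
  queue [48] -> pop 48, enqueue [28], visited so far: [48]
  queue [28] -> pop 28, enqueue [4, 42], visited so far: [48, 28]
  queue [4, 42] -> pop 4, enqueue [2, 16], visited so far: [48, 28, 4]
  queue [42, 2, 16] -> pop 42, enqueue [46], visited so far: [48, 28, 4, 42]
  queue [2, 16, 46] -> pop 2, enqueue [none], visited so far: [48, 28, 4, 42, 2]
  queue [16, 46] -> pop 16, enqueue [23], visited so far: [48, 28, 4, 42, 2, 16]
  queue [46, 23] -> pop 46, enqueue [none], visited so far: [48, 28, 4, 42, 2, 16, 46]
  queue [23] -> pop 23, enqueue [22], visited so far: [48, 28, 4, 42, 2, 16, 46, 23]
  queue [22] -> pop 22, enqueue [none], visited so far: [48, 28, 4, 42, 2, 16, 46, 23, 22]
Result: [48, 28, 4, 42, 2, 16, 46, 23, 22]


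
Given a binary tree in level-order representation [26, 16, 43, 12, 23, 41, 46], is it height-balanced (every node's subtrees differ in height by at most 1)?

Tree (level-order array): [26, 16, 43, 12, 23, 41, 46]
Definition: a tree is height-balanced if, at every node, |h(left) - h(right)| <= 1 (empty subtree has height -1).
Bottom-up per-node check:
  node 12: h_left=-1, h_right=-1, diff=0 [OK], height=0
  node 23: h_left=-1, h_right=-1, diff=0 [OK], height=0
  node 16: h_left=0, h_right=0, diff=0 [OK], height=1
  node 41: h_left=-1, h_right=-1, diff=0 [OK], height=0
  node 46: h_left=-1, h_right=-1, diff=0 [OK], height=0
  node 43: h_left=0, h_right=0, diff=0 [OK], height=1
  node 26: h_left=1, h_right=1, diff=0 [OK], height=2
All nodes satisfy the balance condition.
Result: Balanced


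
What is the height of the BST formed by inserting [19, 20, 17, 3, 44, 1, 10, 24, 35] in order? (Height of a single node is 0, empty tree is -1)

Insertion order: [19, 20, 17, 3, 44, 1, 10, 24, 35]
Tree (level-order array): [19, 17, 20, 3, None, None, 44, 1, 10, 24, None, None, None, None, None, None, 35]
Compute height bottom-up (empty subtree = -1):
  height(1) = 1 + max(-1, -1) = 0
  height(10) = 1 + max(-1, -1) = 0
  height(3) = 1 + max(0, 0) = 1
  height(17) = 1 + max(1, -1) = 2
  height(35) = 1 + max(-1, -1) = 0
  height(24) = 1 + max(-1, 0) = 1
  height(44) = 1 + max(1, -1) = 2
  height(20) = 1 + max(-1, 2) = 3
  height(19) = 1 + max(2, 3) = 4
Height = 4


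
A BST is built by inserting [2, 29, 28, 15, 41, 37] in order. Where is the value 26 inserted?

Starting tree (level order): [2, None, 29, 28, 41, 15, None, 37]
Insertion path: 2 -> 29 -> 28 -> 15
Result: insert 26 as right child of 15
Final tree (level order): [2, None, 29, 28, 41, 15, None, 37, None, None, 26]


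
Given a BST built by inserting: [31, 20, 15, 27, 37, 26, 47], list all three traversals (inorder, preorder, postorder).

Tree insertion order: [31, 20, 15, 27, 37, 26, 47]
Tree (level-order array): [31, 20, 37, 15, 27, None, 47, None, None, 26]
Inorder (L, root, R): [15, 20, 26, 27, 31, 37, 47]
Preorder (root, L, R): [31, 20, 15, 27, 26, 37, 47]
Postorder (L, R, root): [15, 26, 27, 20, 47, 37, 31]


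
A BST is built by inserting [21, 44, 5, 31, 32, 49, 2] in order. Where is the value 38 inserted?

Starting tree (level order): [21, 5, 44, 2, None, 31, 49, None, None, None, 32]
Insertion path: 21 -> 44 -> 31 -> 32
Result: insert 38 as right child of 32
Final tree (level order): [21, 5, 44, 2, None, 31, 49, None, None, None, 32, None, None, None, 38]


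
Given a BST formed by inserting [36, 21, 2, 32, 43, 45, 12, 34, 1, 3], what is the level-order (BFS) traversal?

Tree insertion order: [36, 21, 2, 32, 43, 45, 12, 34, 1, 3]
Tree (level-order array): [36, 21, 43, 2, 32, None, 45, 1, 12, None, 34, None, None, None, None, 3]
BFS from the root, enqueuing left then right child of each popped node:
  queue [36] -> pop 36, enqueue [21, 43], visited so far: [36]
  queue [21, 43] -> pop 21, enqueue [2, 32], visited so far: [36, 21]
  queue [43, 2, 32] -> pop 43, enqueue [45], visited so far: [36, 21, 43]
  queue [2, 32, 45] -> pop 2, enqueue [1, 12], visited so far: [36, 21, 43, 2]
  queue [32, 45, 1, 12] -> pop 32, enqueue [34], visited so far: [36, 21, 43, 2, 32]
  queue [45, 1, 12, 34] -> pop 45, enqueue [none], visited so far: [36, 21, 43, 2, 32, 45]
  queue [1, 12, 34] -> pop 1, enqueue [none], visited so far: [36, 21, 43, 2, 32, 45, 1]
  queue [12, 34] -> pop 12, enqueue [3], visited so far: [36, 21, 43, 2, 32, 45, 1, 12]
  queue [34, 3] -> pop 34, enqueue [none], visited so far: [36, 21, 43, 2, 32, 45, 1, 12, 34]
  queue [3] -> pop 3, enqueue [none], visited so far: [36, 21, 43, 2, 32, 45, 1, 12, 34, 3]
Result: [36, 21, 43, 2, 32, 45, 1, 12, 34, 3]


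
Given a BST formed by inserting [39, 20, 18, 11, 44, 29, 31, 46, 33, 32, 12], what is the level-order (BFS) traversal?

Tree insertion order: [39, 20, 18, 11, 44, 29, 31, 46, 33, 32, 12]
Tree (level-order array): [39, 20, 44, 18, 29, None, 46, 11, None, None, 31, None, None, None, 12, None, 33, None, None, 32]
BFS from the root, enqueuing left then right child of each popped node:
  queue [39] -> pop 39, enqueue [20, 44], visited so far: [39]
  queue [20, 44] -> pop 20, enqueue [18, 29], visited so far: [39, 20]
  queue [44, 18, 29] -> pop 44, enqueue [46], visited so far: [39, 20, 44]
  queue [18, 29, 46] -> pop 18, enqueue [11], visited so far: [39, 20, 44, 18]
  queue [29, 46, 11] -> pop 29, enqueue [31], visited so far: [39, 20, 44, 18, 29]
  queue [46, 11, 31] -> pop 46, enqueue [none], visited so far: [39, 20, 44, 18, 29, 46]
  queue [11, 31] -> pop 11, enqueue [12], visited so far: [39, 20, 44, 18, 29, 46, 11]
  queue [31, 12] -> pop 31, enqueue [33], visited so far: [39, 20, 44, 18, 29, 46, 11, 31]
  queue [12, 33] -> pop 12, enqueue [none], visited so far: [39, 20, 44, 18, 29, 46, 11, 31, 12]
  queue [33] -> pop 33, enqueue [32], visited so far: [39, 20, 44, 18, 29, 46, 11, 31, 12, 33]
  queue [32] -> pop 32, enqueue [none], visited so far: [39, 20, 44, 18, 29, 46, 11, 31, 12, 33, 32]
Result: [39, 20, 44, 18, 29, 46, 11, 31, 12, 33, 32]


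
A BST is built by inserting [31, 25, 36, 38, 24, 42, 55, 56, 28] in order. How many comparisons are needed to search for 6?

Search path for 6: 31 -> 25 -> 24
Found: False
Comparisons: 3


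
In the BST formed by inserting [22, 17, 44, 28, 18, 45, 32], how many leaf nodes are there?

Tree built from: [22, 17, 44, 28, 18, 45, 32]
Tree (level-order array): [22, 17, 44, None, 18, 28, 45, None, None, None, 32]
Rule: A leaf has 0 children.
Per-node child counts:
  node 22: 2 child(ren)
  node 17: 1 child(ren)
  node 18: 0 child(ren)
  node 44: 2 child(ren)
  node 28: 1 child(ren)
  node 32: 0 child(ren)
  node 45: 0 child(ren)
Matching nodes: [18, 32, 45]
Count of leaf nodes: 3


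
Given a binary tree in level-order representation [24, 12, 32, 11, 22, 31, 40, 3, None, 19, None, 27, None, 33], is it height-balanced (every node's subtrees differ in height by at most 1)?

Tree (level-order array): [24, 12, 32, 11, 22, 31, 40, 3, None, 19, None, 27, None, 33]
Definition: a tree is height-balanced if, at every node, |h(left) - h(right)| <= 1 (empty subtree has height -1).
Bottom-up per-node check:
  node 3: h_left=-1, h_right=-1, diff=0 [OK], height=0
  node 11: h_left=0, h_right=-1, diff=1 [OK], height=1
  node 19: h_left=-1, h_right=-1, diff=0 [OK], height=0
  node 22: h_left=0, h_right=-1, diff=1 [OK], height=1
  node 12: h_left=1, h_right=1, diff=0 [OK], height=2
  node 27: h_left=-1, h_right=-1, diff=0 [OK], height=0
  node 31: h_left=0, h_right=-1, diff=1 [OK], height=1
  node 33: h_left=-1, h_right=-1, diff=0 [OK], height=0
  node 40: h_left=0, h_right=-1, diff=1 [OK], height=1
  node 32: h_left=1, h_right=1, diff=0 [OK], height=2
  node 24: h_left=2, h_right=2, diff=0 [OK], height=3
All nodes satisfy the balance condition.
Result: Balanced


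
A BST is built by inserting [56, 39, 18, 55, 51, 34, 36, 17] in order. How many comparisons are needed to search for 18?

Search path for 18: 56 -> 39 -> 18
Found: True
Comparisons: 3


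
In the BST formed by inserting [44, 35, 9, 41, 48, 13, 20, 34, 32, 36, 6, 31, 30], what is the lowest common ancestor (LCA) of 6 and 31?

Tree insertion order: [44, 35, 9, 41, 48, 13, 20, 34, 32, 36, 6, 31, 30]
Tree (level-order array): [44, 35, 48, 9, 41, None, None, 6, 13, 36, None, None, None, None, 20, None, None, None, 34, 32, None, 31, None, 30]
In a BST, the LCA of p=6, q=31 is the first node v on the
root-to-leaf path with p <= v <= q (go left if both < v, right if both > v).
Walk from root:
  at 44: both 6 and 31 < 44, go left
  at 35: both 6 and 31 < 35, go left
  at 9: 6 <= 9 <= 31, this is the LCA
LCA = 9


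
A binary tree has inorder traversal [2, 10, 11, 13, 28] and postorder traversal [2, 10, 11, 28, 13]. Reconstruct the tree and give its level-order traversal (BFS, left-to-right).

Inorder:   [2, 10, 11, 13, 28]
Postorder: [2, 10, 11, 28, 13]
Algorithm: postorder visits root last, so walk postorder right-to-left;
each value is the root of the current inorder slice — split it at that
value, recurse on the right subtree first, then the left.
Recursive splits:
  root=13; inorder splits into left=[2, 10, 11], right=[28]
  root=28; inorder splits into left=[], right=[]
  root=11; inorder splits into left=[2, 10], right=[]
  root=10; inorder splits into left=[2], right=[]
  root=2; inorder splits into left=[], right=[]
Reconstructed level-order: [13, 11, 28, 10, 2]
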